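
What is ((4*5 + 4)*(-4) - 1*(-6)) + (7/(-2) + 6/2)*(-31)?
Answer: -149/2 ≈ -74.500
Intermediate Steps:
((4*5 + 4)*(-4) - 1*(-6)) + (7/(-2) + 6/2)*(-31) = ((20 + 4)*(-4) + 6) + (7*(-1/2) + 6*(1/2))*(-31) = (24*(-4) + 6) + (-7/2 + 3)*(-31) = (-96 + 6) - 1/2*(-31) = -90 + 31/2 = -149/2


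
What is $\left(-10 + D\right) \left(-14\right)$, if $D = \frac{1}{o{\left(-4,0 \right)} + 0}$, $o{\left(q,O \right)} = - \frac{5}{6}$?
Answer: $\frac{784}{5} \approx 156.8$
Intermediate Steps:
$o{\left(q,O \right)} = - \frac{5}{6}$ ($o{\left(q,O \right)} = \left(-5\right) \frac{1}{6} = - \frac{5}{6}$)
$D = - \frac{6}{5}$ ($D = \frac{1}{- \frac{5}{6} + 0} = \frac{1}{- \frac{5}{6}} = - \frac{6}{5} \approx -1.2$)
$\left(-10 + D\right) \left(-14\right) = \left(-10 - \frac{6}{5}\right) \left(-14\right) = \left(- \frac{56}{5}\right) \left(-14\right) = \frac{784}{5}$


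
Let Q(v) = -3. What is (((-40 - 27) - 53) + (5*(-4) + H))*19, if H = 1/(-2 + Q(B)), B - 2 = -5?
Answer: -13319/5 ≈ -2663.8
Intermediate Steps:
B = -3 (B = 2 - 5 = -3)
H = -1/5 (H = 1/(-2 - 3) = 1/(-5) = -1/5 ≈ -0.20000)
(((-40 - 27) - 53) + (5*(-4) + H))*19 = (((-40 - 27) - 53) + (5*(-4) - 1/5))*19 = ((-67 - 53) + (-20 - 1/5))*19 = (-120 - 101/5)*19 = -701/5*19 = -13319/5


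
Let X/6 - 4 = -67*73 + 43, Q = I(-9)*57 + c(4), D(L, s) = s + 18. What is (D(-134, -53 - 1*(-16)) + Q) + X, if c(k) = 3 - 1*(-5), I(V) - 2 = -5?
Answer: -29246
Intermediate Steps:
I(V) = -3 (I(V) = 2 - 5 = -3)
c(k) = 8 (c(k) = 3 + 5 = 8)
D(L, s) = 18 + s
Q = -163 (Q = -3*57 + 8 = -171 + 8 = -163)
X = -29064 (X = 24 + 6*(-67*73 + 43) = 24 + 6*(-4891 + 43) = 24 + 6*(-4848) = 24 - 29088 = -29064)
(D(-134, -53 - 1*(-16)) + Q) + X = ((18 + (-53 - 1*(-16))) - 163) - 29064 = ((18 + (-53 + 16)) - 163) - 29064 = ((18 - 37) - 163) - 29064 = (-19 - 163) - 29064 = -182 - 29064 = -29246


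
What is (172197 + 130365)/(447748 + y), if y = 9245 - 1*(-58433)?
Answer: 151281/257713 ≈ 0.58701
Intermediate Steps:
y = 67678 (y = 9245 + 58433 = 67678)
(172197 + 130365)/(447748 + y) = (172197 + 130365)/(447748 + 67678) = 302562/515426 = 302562*(1/515426) = 151281/257713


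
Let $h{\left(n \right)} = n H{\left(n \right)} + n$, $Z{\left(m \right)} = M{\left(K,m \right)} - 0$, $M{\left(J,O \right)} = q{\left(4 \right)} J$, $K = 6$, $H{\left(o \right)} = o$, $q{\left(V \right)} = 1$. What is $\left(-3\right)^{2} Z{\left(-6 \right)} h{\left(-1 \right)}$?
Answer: $0$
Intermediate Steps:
$M{\left(J,O \right)} = J$ ($M{\left(J,O \right)} = 1 J = J$)
$Z{\left(m \right)} = 6$ ($Z{\left(m \right)} = 6 - 0 = 6 + 0 = 6$)
$h{\left(n \right)} = n + n^{2}$ ($h{\left(n \right)} = n n + n = n^{2} + n = n + n^{2}$)
$\left(-3\right)^{2} Z{\left(-6 \right)} h{\left(-1 \right)} = \left(-3\right)^{2} \cdot 6 \left(- (1 - 1)\right) = 9 \cdot 6 \left(\left(-1\right) 0\right) = 54 \cdot 0 = 0$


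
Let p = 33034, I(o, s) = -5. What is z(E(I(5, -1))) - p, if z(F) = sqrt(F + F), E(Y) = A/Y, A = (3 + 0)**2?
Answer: -33034 + 3*I*sqrt(10)/5 ≈ -33034.0 + 1.8974*I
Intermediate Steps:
A = 9 (A = 3**2 = 9)
E(Y) = 9/Y
z(F) = sqrt(2)*sqrt(F) (z(F) = sqrt(2*F) = sqrt(2)*sqrt(F))
z(E(I(5, -1))) - p = sqrt(2)*sqrt(9/(-5)) - 1*33034 = sqrt(2)*sqrt(9*(-1/5)) - 33034 = sqrt(2)*sqrt(-9/5) - 33034 = sqrt(2)*(3*I*sqrt(5)/5) - 33034 = 3*I*sqrt(10)/5 - 33034 = -33034 + 3*I*sqrt(10)/5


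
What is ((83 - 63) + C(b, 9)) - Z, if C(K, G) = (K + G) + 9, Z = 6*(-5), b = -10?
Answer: 58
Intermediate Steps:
Z = -30
C(K, G) = 9 + G + K (C(K, G) = (G + K) + 9 = 9 + G + K)
((83 - 63) + C(b, 9)) - Z = ((83 - 63) + (9 + 9 - 10)) - 1*(-30) = (20 + 8) + 30 = 28 + 30 = 58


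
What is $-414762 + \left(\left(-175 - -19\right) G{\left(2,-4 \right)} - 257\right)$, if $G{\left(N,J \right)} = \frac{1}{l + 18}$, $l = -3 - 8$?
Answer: $- \frac{2905289}{7} \approx -4.1504 \cdot 10^{5}$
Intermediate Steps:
$l = -11$
$G{\left(N,J \right)} = \frac{1}{7}$ ($G{\left(N,J \right)} = \frac{1}{-11 + 18} = \frac{1}{7}$)
$-414762 + \left(\left(-175 - -19\right) G{\left(2,-4 \right)} - 257\right) = -414762 - \left(257 - \left(-175 - -19\right) \frac{1}{7}\right) = -414762 - \left(257 - \left(-175 + 19\right) \frac{1}{7}\right) = -414762 - \frac{1955}{7} = - \frac{2905289}{7}$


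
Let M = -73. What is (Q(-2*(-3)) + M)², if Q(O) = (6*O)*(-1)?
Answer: 11881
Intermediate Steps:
Q(O) = -6*O
(Q(-2*(-3)) + M)² = (-(-12)*(-3) - 73)² = (-6*6 - 73)² = (-36 - 73)² = (-109)² = 11881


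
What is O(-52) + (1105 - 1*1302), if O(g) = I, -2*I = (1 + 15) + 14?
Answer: -212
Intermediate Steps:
I = -15 (I = -((1 + 15) + 14)/2 = -(16 + 14)/2 = -1/2*30 = -15)
O(g) = -15
O(-52) + (1105 - 1*1302) = -15 + (1105 - 1*1302) = -15 + (1105 - 1302) = -15 - 197 = -212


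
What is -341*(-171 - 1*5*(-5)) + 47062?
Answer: 96848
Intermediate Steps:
-341*(-171 - 1*5*(-5)) + 47062 = -341*(-171 - 5*(-5)) + 47062 = -341*(-171 + 25) + 47062 = -341*(-146) + 47062 = 49786 + 47062 = 96848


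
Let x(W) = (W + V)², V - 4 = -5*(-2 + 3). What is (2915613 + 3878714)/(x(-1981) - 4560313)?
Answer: -6794327/631989 ≈ -10.751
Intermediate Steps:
V = -1 (V = 4 - 5*(-2 + 3) = 4 - 5*1 = 4 - 5 = -1)
x(W) = (-1 + W)² (x(W) = (W - 1)² = (-1 + W)²)
(2915613 + 3878714)/(x(-1981) - 4560313) = (2915613 + 3878714)/((-1 - 1981)² - 4560313) = 6794327/((-1982)² - 4560313) = 6794327/(3928324 - 4560313) = 6794327/(-631989) = 6794327*(-1/631989) = -6794327/631989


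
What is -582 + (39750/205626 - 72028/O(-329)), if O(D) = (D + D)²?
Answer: -2158844916274/3709527311 ≈ -581.97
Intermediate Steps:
O(D) = 4*D² (O(D) = (2*D)² = 4*D²)
-582 + (39750/205626 - 72028/O(-329)) = -582 + (39750/205626 - 72028/(4*(-329)²)) = -582 + (39750*(1/205626) - 72028/(4*108241)) = -582 + (6625/34271 - 72028/432964) = -582 + (6625/34271 - 72028*1/432964) = -582 + (6625/34271 - 18007/108241) = -582 + 99978728/3709527311 = -2158844916274/3709527311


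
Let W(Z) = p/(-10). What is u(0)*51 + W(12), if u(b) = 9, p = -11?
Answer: 4601/10 ≈ 460.10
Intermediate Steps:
W(Z) = 11/10 (W(Z) = -11/(-10) = -11*(-⅒) = 11/10)
u(0)*51 + W(12) = 9*51 + 11/10 = 459 + 11/10 = 4601/10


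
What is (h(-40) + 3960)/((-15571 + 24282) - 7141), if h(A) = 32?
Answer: 1996/785 ≈ 2.5427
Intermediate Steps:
(h(-40) + 3960)/((-15571 + 24282) - 7141) = (32 + 3960)/((-15571 + 24282) - 7141) = 3992/(8711 - 7141) = 3992/1570 = 3992*(1/1570) = 1996/785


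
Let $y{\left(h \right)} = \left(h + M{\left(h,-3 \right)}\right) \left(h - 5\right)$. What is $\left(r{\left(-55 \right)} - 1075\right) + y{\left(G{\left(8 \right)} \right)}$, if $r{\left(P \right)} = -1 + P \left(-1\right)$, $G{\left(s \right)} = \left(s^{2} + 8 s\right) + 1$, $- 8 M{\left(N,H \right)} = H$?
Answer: $\frac{30043}{2} \approx 15022.0$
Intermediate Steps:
$M{\left(N,H \right)} = - \frac{H}{8}$
$G{\left(s \right)} = 1 + s^{2} + 8 s$
$y{\left(h \right)} = \left(-5 + h\right) \left(\frac{3}{8} + h\right)$ ($y{\left(h \right)} = \left(h - - \frac{3}{8}\right) \left(h - 5\right) = \left(h + \frac{3}{8}\right) \left(-5 + h\right) = \left(\frac{3}{8} + h\right) \left(-5 + h\right) = \left(-5 + h\right) \left(\frac{3}{8} + h\right)$)
$r{\left(P \right)} = -1 - P$
$\left(r{\left(-55 \right)} - 1075\right) + y{\left(G{\left(8 \right)} \right)} = \left(\left(-1 - -55\right) - 1075\right) - \left(\frac{15}{8} - \left(1 + 8^{2} + 8 \cdot 8\right)^{2} + \frac{37 \left(1 + 8^{2} + 8 \cdot 8\right)}{8}\right) = \left(\left(-1 + 55\right) - 1075\right) - \left(\frac{15}{8} - \left(1 + 64 + 64\right)^{2} + \frac{37 \left(1 + 64 + 64\right)}{8}\right) = \left(54 - 1075\right) - \left(\frac{1197}{2} - 16641\right) = -1021 - - \frac{32085}{2} = -1021 + \frac{32085}{2} = \frac{30043}{2}$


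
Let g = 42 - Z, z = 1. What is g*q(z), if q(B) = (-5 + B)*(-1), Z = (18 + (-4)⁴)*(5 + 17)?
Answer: -23944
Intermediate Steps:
Z = 6028 (Z = (18 + 256)*22 = 274*22 = 6028)
q(B) = 5 - B
g = -5986 (g = 42 - 1*6028 = 42 - 6028 = -5986)
g*q(z) = -5986*(5 - 1*1) = -5986*(5 - 1) = -5986*4 = -23944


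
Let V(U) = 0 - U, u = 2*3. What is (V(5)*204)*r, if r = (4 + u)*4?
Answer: -40800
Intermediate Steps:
u = 6
V(U) = -U
r = 40 (r = (4 + 6)*4 = 10*4 = 40)
(V(5)*204)*r = (-1*5*204)*40 = -5*204*40 = -1020*40 = -40800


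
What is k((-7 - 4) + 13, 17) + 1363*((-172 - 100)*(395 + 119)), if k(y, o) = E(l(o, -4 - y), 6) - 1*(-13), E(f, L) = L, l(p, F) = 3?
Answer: -190558285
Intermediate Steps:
k(y, o) = 19 (k(y, o) = 6 - 1*(-13) = 6 + 13 = 19)
k((-7 - 4) + 13, 17) + 1363*((-172 - 100)*(395 + 119)) = 19 + 1363*((-172 - 100)*(395 + 119)) = 19 + 1363*(-272*514) = 19 + 1363*(-139808) = 19 - 190558304 = -190558285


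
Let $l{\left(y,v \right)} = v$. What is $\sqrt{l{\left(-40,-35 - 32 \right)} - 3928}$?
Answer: $i \sqrt{3995} \approx 63.206 i$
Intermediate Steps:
$\sqrt{l{\left(-40,-35 - 32 \right)} - 3928} = \sqrt{\left(-35 - 32\right) - 3928} = \sqrt{-67 - 3928} = \sqrt{-3995} = i \sqrt{3995}$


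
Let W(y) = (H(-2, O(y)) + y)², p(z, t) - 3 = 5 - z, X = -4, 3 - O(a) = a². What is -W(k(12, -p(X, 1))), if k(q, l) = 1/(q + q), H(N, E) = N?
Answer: -2209/576 ≈ -3.8351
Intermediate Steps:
O(a) = 3 - a²
p(z, t) = 8 - z (p(z, t) = 3 + (5 - z) = 8 - z)
k(q, l) = 1/(2*q)
W(y) = (-2 + y)²
-W(k(12, -p(X, 1))) = -(-2 + (½)/12)² = -(-2 + (½)*(1/12))² = -(-2 + 1/24)² = -(-47/24)² = -1*2209/576 = -2209/576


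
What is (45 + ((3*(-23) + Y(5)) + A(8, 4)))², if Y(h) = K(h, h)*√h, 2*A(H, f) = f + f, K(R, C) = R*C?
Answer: 3525 - 1000*√5 ≈ 1288.9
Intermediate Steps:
K(R, C) = C*R
A(H, f) = f (A(H, f) = (f + f)/2 = (2*f)/2 = f)
Y(h) = h^(5/2) (Y(h) = (h*h)*√h = h²*√h = h^(5/2))
(45 + ((3*(-23) + Y(5)) + A(8, 4)))² = (45 + ((3*(-23) + 5^(5/2)) + 4))² = (45 + ((-69 + 25*√5) + 4))² = (45 + (-65 + 25*√5))² = (-20 + 25*√5)²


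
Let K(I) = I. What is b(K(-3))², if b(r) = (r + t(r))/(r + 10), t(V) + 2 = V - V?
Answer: 25/49 ≈ 0.51020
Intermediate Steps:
t(V) = -2 (t(V) = -2 + (V - V) = -2 + 0 = -2)
b(r) = (-2 + r)/(10 + r) (b(r) = (r - 2)/(r + 10) = (-2 + r)/(10 + r))
b(K(-3))² = ((-2 - 3)/(10 - 3))² = (-5/7)² = 25/49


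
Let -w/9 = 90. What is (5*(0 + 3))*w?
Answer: -12150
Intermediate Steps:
w = -810 (w = -9*90 = -810)
(5*(0 + 3))*w = (5*(0 + 3))*(-810) = (5*3)*(-810) = 15*(-810) = -12150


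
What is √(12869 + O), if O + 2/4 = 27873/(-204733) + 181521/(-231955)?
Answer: √116075373425177142551629170/94977686030 ≈ 113.44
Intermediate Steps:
O = -134746084231/94977686030 (O = -½ + (27873/(-204733) + 181521/(-231955)) = -½ + (27873*(-1/204733) + 181521*(-1/231955)) = -½ + (-27873/204733 - 181521/231955) = -½ - 43628620608/47488843015 = -134746084231/94977686030 ≈ -1.4187)
√(12869 + O) = √(12869 - 134746084231/94977686030) = √(1222133095435839/94977686030) = √116075373425177142551629170/94977686030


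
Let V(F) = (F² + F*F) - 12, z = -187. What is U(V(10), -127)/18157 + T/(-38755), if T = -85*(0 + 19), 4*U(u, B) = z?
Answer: 22009407/562939628 ≈ 0.039097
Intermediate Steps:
V(F) = -12 + 2*F² (V(F) = (F² + F²) - 12 = 2*F² - 12 = -12 + 2*F²)
U(u, B) = -187/4 (U(u, B) = (¼)*(-187) = -187/4)
T = -1615 (T = -85*19 = -1615)
U(V(10), -127)/18157 + T/(-38755) = -187/4/18157 - 1615/(-38755) = -187/4*1/18157 - 1615*(-1/38755) = -187/72628 + 323/7751 = 22009407/562939628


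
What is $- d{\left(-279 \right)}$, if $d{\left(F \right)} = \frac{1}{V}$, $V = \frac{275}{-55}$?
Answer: $\frac{1}{5} \approx 0.2$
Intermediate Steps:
$V = -5$ ($V = 275 \left(- \frac{1}{55}\right) = -5$)
$d{\left(F \right)} = - \frac{1}{5}$ ($d{\left(F \right)} = \frac{1}{-5} = - \frac{1}{5}$)
$- d{\left(-279 \right)} = \left(-1\right) \left(- \frac{1}{5}\right) = \frac{1}{5}$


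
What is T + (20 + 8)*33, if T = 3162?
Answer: 4086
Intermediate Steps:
T + (20 + 8)*33 = 3162 + (20 + 8)*33 = 3162 + 28*33 = 3162 + 924 = 4086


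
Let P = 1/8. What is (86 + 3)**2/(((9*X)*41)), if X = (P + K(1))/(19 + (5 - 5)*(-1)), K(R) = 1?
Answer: 1203992/3321 ≈ 362.54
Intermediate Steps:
P = 1/8 ≈ 0.12500
X = 9/152 (X = (1/8 + 1)/(19 + (5 - 5)*(-1)) = 9/(8*(19 + 0*(-1))) = 9/(8*(19 + 0)) = (9/8)/19 = (9/8)*(1/19) = 9/152 ≈ 0.059211)
(86 + 3)**2/(((9*X)*41)) = (86 + 3)**2/(((9*(9/152))*41)) = 89**2/(((81/152)*41)) = 7921/(3321/152) = 7921*(152/3321) = 1203992/3321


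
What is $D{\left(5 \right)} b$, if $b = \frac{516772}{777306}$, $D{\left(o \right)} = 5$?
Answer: $\frac{1291930}{388653} \approx 3.3241$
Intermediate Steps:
$b = \frac{258386}{388653}$ ($b = 516772 \cdot \frac{1}{777306} = \frac{258386}{388653} \approx 0.66482$)
$D{\left(5 \right)} b = 5 \cdot \frac{258386}{388653} = \frac{1291930}{388653}$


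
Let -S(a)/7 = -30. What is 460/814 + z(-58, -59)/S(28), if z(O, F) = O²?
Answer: 708724/42735 ≈ 16.584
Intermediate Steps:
S(a) = 210 (S(a) = -7*(-30) = 210)
460/814 + z(-58, -59)/S(28) = 460/814 + (-58)²/210 = 460*(1/814) + 3364*(1/210) = 230/407 + 1682/105 = 708724/42735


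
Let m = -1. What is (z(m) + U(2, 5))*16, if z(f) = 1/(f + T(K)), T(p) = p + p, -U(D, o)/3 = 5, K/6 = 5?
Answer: -14144/59 ≈ -239.73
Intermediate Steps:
K = 30 (K = 6*5 = 30)
U(D, o) = -15 (U(D, o) = -3*5 = -15)
T(p) = 2*p
z(f) = 1/(60 + f) (z(f) = 1/(f + 2*30) = 1/(f + 60) = 1/(60 + f))
(z(m) + U(2, 5))*16 = (1/(60 - 1) - 15)*16 = (1/59 - 15)*16 = -884/59*16 = -14144/59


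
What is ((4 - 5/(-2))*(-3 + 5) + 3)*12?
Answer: 192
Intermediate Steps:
((4 - 5/(-2))*(-3 + 5) + 3)*12 = ((4 - 5*(-½))*2 + 3)*12 = ((4 + 5/2)*2 + 3)*12 = ((13/2)*2 + 3)*12 = (13 + 3)*12 = 16*12 = 192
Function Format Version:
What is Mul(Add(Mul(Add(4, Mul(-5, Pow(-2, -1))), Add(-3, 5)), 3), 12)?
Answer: 192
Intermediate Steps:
Mul(Add(Mul(Add(4, Mul(-5, Pow(-2, -1))), Add(-3, 5)), 3), 12) = Mul(Add(Mul(Add(4, Mul(-5, Rational(-1, 2))), 2), 3), 12) = Mul(Add(Mul(Add(4, Rational(5, 2)), 2), 3), 12) = Mul(Add(Mul(Rational(13, 2), 2), 3), 12) = Mul(Add(13, 3), 12) = Mul(16, 12) = 192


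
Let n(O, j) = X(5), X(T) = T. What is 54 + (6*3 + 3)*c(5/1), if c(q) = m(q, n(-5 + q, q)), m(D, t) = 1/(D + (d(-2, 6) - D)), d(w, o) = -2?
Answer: 87/2 ≈ 43.500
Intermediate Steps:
n(O, j) = 5
m(D, t) = -½ (m(D, t) = 1/(D + (-2 - D)) = 1/(-2) = -½)
c(q) = -½
54 + (6*3 + 3)*c(5/1) = 54 + (6*3 + 3)*(-½) = 54 + (18 + 3)*(-½) = 54 + 21*(-½) = 54 - 21/2 = 87/2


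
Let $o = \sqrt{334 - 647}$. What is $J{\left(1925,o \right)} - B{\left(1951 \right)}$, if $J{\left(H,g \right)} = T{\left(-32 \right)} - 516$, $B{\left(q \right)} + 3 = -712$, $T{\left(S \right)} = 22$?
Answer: $221$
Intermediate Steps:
$B{\left(q \right)} = -715$ ($B{\left(q \right)} = -3 - 712 = -715$)
$o = i \sqrt{313}$ ($o = \sqrt{-313} = i \sqrt{313} \approx 17.692 i$)
$J{\left(H,g \right)} = -494$ ($J{\left(H,g \right)} = 22 - 516 = -494$)
$J{\left(1925,o \right)} - B{\left(1951 \right)} = -494 - -715 = -494 + 715 = 221$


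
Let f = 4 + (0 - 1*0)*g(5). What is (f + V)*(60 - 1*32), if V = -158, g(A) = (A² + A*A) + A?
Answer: -4312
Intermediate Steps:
g(A) = A + 2*A² (g(A) = (A² + A²) + A = 2*A² + A = A + 2*A²)
f = 4 (f = 4 + (0 - 1*0)*(5*(1 + 2*5)) = 4 + (0 + 0)*(5*(1 + 10)) = 4 + 0*(5*11) = 4 + 0*55 = 4 + 0 = 4)
(f + V)*(60 - 1*32) = (4 - 158)*(60 - 1*32) = -154*(60 - 32) = -154*28 = -4312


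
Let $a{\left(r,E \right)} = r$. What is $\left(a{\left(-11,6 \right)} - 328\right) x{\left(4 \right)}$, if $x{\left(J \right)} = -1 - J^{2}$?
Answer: $5763$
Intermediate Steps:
$\left(a{\left(-11,6 \right)} - 328\right) x{\left(4 \right)} = \left(-11 - 328\right) \left(-1 - 4^{2}\right) = - 339 \left(-1 - 16\right) = \left(-339\right) \left(-17\right) = 5763$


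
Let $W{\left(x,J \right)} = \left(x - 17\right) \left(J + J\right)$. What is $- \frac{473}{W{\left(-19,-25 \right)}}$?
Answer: $- \frac{473}{1800} \approx -0.26278$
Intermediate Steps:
$W{\left(x,J \right)} = 2 J \left(-17 + x\right)$ ($W{\left(x,J \right)} = \left(-17 + x\right) 2 J = 2 J \left(-17 + x\right)$)
$- \frac{473}{W{\left(-19,-25 \right)}} = - \frac{473}{2 \left(-25\right) \left(-17 - 19\right)} = - \frac{473}{2 \left(-25\right) \left(-36\right)} = - \frac{473}{1800}$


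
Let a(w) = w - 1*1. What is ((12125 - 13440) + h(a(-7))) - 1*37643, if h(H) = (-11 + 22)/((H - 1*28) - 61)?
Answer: -3778937/97 ≈ -38958.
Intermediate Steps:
a(w) = -1 + w (a(w) = w - 1 = -1 + w)
h(H) = 11/(-89 + H) (h(H) = 11/((H - 28) - 61) = 11/((-28 + H) - 61) = 11/(-89 + H))
((12125 - 13440) + h(a(-7))) - 1*37643 = ((12125 - 13440) + 11/(-89 + (-1 - 7))) - 1*37643 = (-1315 + 11/(-89 - 8)) - 37643 = (-1315 + 11/(-97)) - 37643 = (-1315 + 11*(-1/97)) - 37643 = (-1315 - 11/97) - 37643 = -127566/97 - 37643 = -3778937/97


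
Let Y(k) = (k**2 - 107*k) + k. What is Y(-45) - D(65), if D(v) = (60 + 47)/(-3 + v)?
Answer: 421183/62 ≈ 6793.3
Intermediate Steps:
Y(k) = k**2 - 106*k
D(v) = 107/(-3 + v)
Y(-45) - D(65) = -45*(-106 - 45) - 107/(-3 + 65) = -45*(-151) - 107/62 = 6795 - 107/62 = 421183/62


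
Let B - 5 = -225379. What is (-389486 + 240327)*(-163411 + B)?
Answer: 57990781815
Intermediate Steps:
B = -225374 (B = 5 - 225379 = -225374)
(-389486 + 240327)*(-163411 + B) = (-389486 + 240327)*(-163411 - 225374) = -149159*(-388785) = 57990781815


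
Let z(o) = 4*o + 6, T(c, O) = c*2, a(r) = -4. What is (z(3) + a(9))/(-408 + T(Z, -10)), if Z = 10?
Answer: -7/194 ≈ -0.036082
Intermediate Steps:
T(c, O) = 2*c
z(o) = 6 + 4*o
(z(3) + a(9))/(-408 + T(Z, -10)) = ((6 + 4*3) - 4)/(-408 + 2*10) = ((6 + 12) - 4)/(-408 + 20) = (18 - 4)/(-388) = 14*(-1/388) = -7/194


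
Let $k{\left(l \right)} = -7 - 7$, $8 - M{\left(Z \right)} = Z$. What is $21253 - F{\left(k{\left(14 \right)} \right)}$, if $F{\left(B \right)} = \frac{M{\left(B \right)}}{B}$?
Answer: $\frac{148782}{7} \approx 21255.0$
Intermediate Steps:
$M{\left(Z \right)} = 8 - Z$
$k{\left(l \right)} = -14$ ($k{\left(l \right)} = -7 - 7 = -14$)
$F{\left(B \right)} = \frac{8 - B}{B}$
$21253 - F{\left(k{\left(14 \right)} \right)} = 21253 - \frac{8 - -14}{-14} = 21253 - - \frac{8 + 14}{14} = 21253 - \left(- \frac{1}{14}\right) 22 = 21253 - - \frac{11}{7} = 21253 + \frac{11}{7} = \frac{148782}{7}$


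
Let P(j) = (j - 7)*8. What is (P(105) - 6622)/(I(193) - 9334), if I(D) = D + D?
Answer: 2919/4474 ≈ 0.65244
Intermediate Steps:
P(j) = -56 + 8*j (P(j) = (-7 + j)*8 = -56 + 8*j)
I(D) = 2*D
(P(105) - 6622)/(I(193) - 9334) = ((-56 + 8*105) - 6622)/(2*193 - 9334) = ((-56 + 840) - 6622)/(386 - 9334) = (784 - 6622)/(-8948) = -5838*(-1/8948) = 2919/4474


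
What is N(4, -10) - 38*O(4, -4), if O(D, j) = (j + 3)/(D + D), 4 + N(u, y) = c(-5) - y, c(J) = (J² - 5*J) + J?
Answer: 223/4 ≈ 55.750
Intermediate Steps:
c(J) = J² - 4*J
N(u, y) = 41 - y (N(u, y) = -4 + (-5*(-4 - 5) - y) = -4 + (-5*(-9) - y) = -4 + (45 - y) = 41 - y)
O(D, j) = (3 + j)/(2*D) (O(D, j) = (3 + j)/((2*D)) = (3 + j)*(1/(2*D)) = (3 + j)/(2*D))
N(4, -10) - 38*O(4, -4) = (41 - 1*(-10)) - 19*(3 - 4)/4 = (41 + 10) - 19*(-1)/4 = 51 - 38*(-⅛) = 51 + 19/4 = 223/4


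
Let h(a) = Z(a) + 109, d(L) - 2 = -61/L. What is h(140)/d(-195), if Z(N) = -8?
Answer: 19695/451 ≈ 43.670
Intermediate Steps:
d(L) = 2 - 61/L
h(a) = 101 (h(a) = -8 + 109 = 101)
h(140)/d(-195) = 101/(2 - 61/(-195)) = 101/(2 - 61*(-1/195)) = 101/(2 + 61/195) = 101/(451/195) = 101*(195/451) = 19695/451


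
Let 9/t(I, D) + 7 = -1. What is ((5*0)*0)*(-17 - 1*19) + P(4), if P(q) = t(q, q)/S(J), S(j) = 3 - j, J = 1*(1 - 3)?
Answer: -9/40 ≈ -0.22500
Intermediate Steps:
t(I, D) = -9/8 (t(I, D) = 9/(-7 - 1) = 9/(-8) = 9*(-⅛) = -9/8)
J = -2 (J = 1*(-2) = -2)
P(q) = -9/40 (P(q) = -9/(8*(3 - 1*(-2))) = -9/(8*(3 + 2)) = -9/8/5 = -9/8*⅕ = -9/40)
((5*0)*0)*(-17 - 1*19) + P(4) = ((5*0)*0)*(-17 - 1*19) - 9/40 = (0*0)*(-17 - 19) - 9/40 = 0*(-36) - 9/40 = 0 - 9/40 = -9/40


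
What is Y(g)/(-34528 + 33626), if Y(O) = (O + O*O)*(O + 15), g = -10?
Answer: -225/451 ≈ -0.49889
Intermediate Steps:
Y(O) = (15 + O)*(O + O²) (Y(O) = (O + O²)*(15 + O) = (15 + O)*(O + O²))
Y(g)/(-34528 + 33626) = (-10*(15 + (-10)² + 16*(-10)))/(-34528 + 33626) = -10*(15 + 100 - 160)/(-902) = -10*(-45)*(-1/902) = 450*(-1/902) = -225/451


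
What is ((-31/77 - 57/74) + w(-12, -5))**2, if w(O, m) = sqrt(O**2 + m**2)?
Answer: 4541546881/32467204 ≈ 139.88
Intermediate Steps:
((-31/77 - 57/74) + w(-12, -5))**2 = ((-31/77 - 57/74) + sqrt((-12)**2 + (-5)**2))**2 = ((-31*1/77 - 57*1/74) + sqrt(144 + 25))**2 = ((-31/77 - 57/74) + sqrt(169))**2 = (-6683/5698 + 13)**2 = (67391/5698)**2 = 4541546881/32467204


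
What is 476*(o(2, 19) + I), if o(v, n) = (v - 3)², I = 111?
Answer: 53312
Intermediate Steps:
o(v, n) = (-3 + v)²
476*(o(2, 19) + I) = 476*((-3 + 2)² + 111) = 476*((-1)² + 111) = 476*(1 + 111) = 476*112 = 53312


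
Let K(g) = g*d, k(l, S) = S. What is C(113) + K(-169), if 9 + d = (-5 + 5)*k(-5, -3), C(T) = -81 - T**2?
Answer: -11329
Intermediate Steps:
d = -9 (d = -9 + (-5 + 5)*(-3) = -9 + 0*(-3) = -9 + 0 = -9)
K(g) = -9*g (K(g) = g*(-9) = -9*g)
C(113) + K(-169) = (-81 - 1*113**2) - 9*(-169) = (-81 - 1*12769) + 1521 = (-81 - 12769) + 1521 = -12850 + 1521 = -11329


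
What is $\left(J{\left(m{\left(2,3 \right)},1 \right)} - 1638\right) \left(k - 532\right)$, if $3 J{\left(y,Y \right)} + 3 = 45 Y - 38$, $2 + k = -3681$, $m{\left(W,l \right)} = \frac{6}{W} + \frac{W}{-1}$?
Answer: $6898550$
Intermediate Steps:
$m{\left(W,l \right)} = - W + \frac{6}{W}$ ($m{\left(W,l \right)} = \frac{6}{W} + W \left(-1\right) = \frac{6}{W} - W = - W + \frac{6}{W}$)
$k = -3683$ ($k = -2 - 3681 = -3683$)
$J{\left(y,Y \right)} = - \frac{41}{3} + 15 Y$ ($J{\left(y,Y \right)} = -1 + \frac{45 Y - 38}{3} = -1 + \frac{-38 + 45 Y}{3} = -1 + \left(- \frac{38}{3} + 15 Y\right) = - \frac{41}{3} + 15 Y$)
$\left(J{\left(m{\left(2,3 \right)},1 \right)} - 1638\right) \left(k - 532\right) = \left(\left(- \frac{41}{3} + 15 \cdot 1\right) - 1638\right) \left(-3683 - 532\right) = \left(\left(- \frac{41}{3} + 15\right) - 1638\right) \left(-4215\right) = \left(\frac{4}{3} - 1638\right) \left(-4215\right) = \left(- \frac{4910}{3}\right) \left(-4215\right) = 6898550$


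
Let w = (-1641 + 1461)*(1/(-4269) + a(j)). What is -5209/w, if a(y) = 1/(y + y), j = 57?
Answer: 140835733/41550 ≈ 3389.5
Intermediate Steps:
a(y) = 1/(2*y)
w = -41550/27037 (w = (-1641 + 1461)*(1/(-4269) + (½)/57) = -180*(-1/4269 + (½)*(1/57)) = -180*(-1/4269 + 1/114) = -180*1385/162222 = -41550/27037 ≈ -1.5368)
-5209/w = -5209/(-41550/27037) = -5209*(-27037/41550) = 140835733/41550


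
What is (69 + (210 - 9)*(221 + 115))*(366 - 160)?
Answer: 13926630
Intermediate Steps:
(69 + (210 - 9)*(221 + 115))*(366 - 160) = (69 + 201*336)*206 = (69 + 67536)*206 = 67605*206 = 13926630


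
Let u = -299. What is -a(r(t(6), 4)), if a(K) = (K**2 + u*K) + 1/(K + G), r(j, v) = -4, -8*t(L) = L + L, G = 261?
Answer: -311485/257 ≈ -1212.0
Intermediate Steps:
t(L) = -L/4 (t(L) = -(L + L)/8 = -L/4)
a(K) = K**2 + 1/(261 + K) - 299*K (a(K) = (K**2 - 299*K) + 1/(K + 261) = (K**2 - 299*K) + 1/(261 + K) = K**2 + 1/(261 + K) - 299*K)
-a(r(t(6), 4)) = -(1 + (-4)**3 - 78039*(-4) - 38*(-4)**2)/(261 - 4) = -(1 - 64 + 312156 - 38*16)/257 = -(1 - 64 + 312156 - 608)/257 = -311485/257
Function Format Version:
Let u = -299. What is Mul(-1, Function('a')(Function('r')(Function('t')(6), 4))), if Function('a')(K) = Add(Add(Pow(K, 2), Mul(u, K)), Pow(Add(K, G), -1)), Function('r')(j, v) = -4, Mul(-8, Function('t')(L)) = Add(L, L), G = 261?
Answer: Rational(-311485, 257) ≈ -1212.0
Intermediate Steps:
Function('t')(L) = Mul(Rational(-1, 4), L) (Function('t')(L) = Mul(Rational(-1, 8), Add(L, L)) = Mul(Rational(-1, 8), Mul(2, L)) = Mul(Rational(-1, 4), L))
Function('a')(K) = Add(Pow(K, 2), Pow(Add(261, K), -1), Mul(-299, K)) (Function('a')(K) = Add(Add(Pow(K, 2), Mul(-299, K)), Pow(Add(K, 261), -1)) = Add(Add(Pow(K, 2), Mul(-299, K)), Pow(Add(261, K), -1)) = Add(Pow(K, 2), Pow(Add(261, K), -1), Mul(-299, K)))
Mul(-1, Function('a')(Function('r')(Function('t')(6), 4))) = Mul(-1, Mul(Pow(Add(261, -4), -1), Add(1, Pow(-4, 3), Mul(-78039, -4), Mul(-38, Pow(-4, 2))))) = Mul(-1, Mul(Pow(257, -1), Add(1, -64, 312156, Mul(-38, 16)))) = Mul(-1, Mul(Rational(1, 257), Add(1, -64, 312156, -608))) = Mul(-1, Mul(Rational(1, 257), 311485)) = Mul(-1, Rational(311485, 257)) = Rational(-311485, 257)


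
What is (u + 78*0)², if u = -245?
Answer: 60025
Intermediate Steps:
(u + 78*0)² = (-245 + 78*0)² = (-245 + 0)² = (-245)² = 60025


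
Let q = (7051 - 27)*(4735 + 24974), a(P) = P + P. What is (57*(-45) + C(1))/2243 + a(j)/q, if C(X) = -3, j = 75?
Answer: -89313278773/78010050648 ≈ -1.1449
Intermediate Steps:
a(P) = 2*P
q = 208676016 (q = 7024*29709 = 208676016)
(57*(-45) + C(1))/2243 + a(j)/q = (57*(-45) - 3)/2243 + (2*75)/208676016 = (-2565 - 3)*(1/2243) + 150*(1/208676016) = -2568*1/2243 + 25/34779336 = -2568/2243 + 25/34779336 = -89313278773/78010050648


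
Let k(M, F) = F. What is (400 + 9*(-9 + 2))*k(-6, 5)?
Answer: 1685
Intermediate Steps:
(400 + 9*(-9 + 2))*k(-6, 5) = (400 + 9*(-9 + 2))*5 = (400 + 9*(-7))*5 = (400 - 63)*5 = 337*5 = 1685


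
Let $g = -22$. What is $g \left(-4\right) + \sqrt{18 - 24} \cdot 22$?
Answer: $88 + 22 i \sqrt{6} \approx 88.0 + 53.889 i$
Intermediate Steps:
$g \left(-4\right) + \sqrt{18 - 24} \cdot 22 = \left(-22\right) \left(-4\right) + \sqrt{18 - 24} \cdot 22 = 88 + \sqrt{-6} \cdot 22 = 88 + i \sqrt{6} \cdot 22 = 88 + 22 i \sqrt{6}$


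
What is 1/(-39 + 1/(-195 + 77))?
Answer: -118/4603 ≈ -0.025635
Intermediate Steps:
1/(-39 + 1/(-195 + 77)) = 1/(-39 + 1/(-118)) = 1/(-39 - 1/118) = 1/(-4603/118) = -118/4603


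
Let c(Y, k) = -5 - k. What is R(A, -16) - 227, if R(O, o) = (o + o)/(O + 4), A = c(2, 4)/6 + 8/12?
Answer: -4505/19 ≈ -237.11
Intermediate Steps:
A = -5/6 (A = (-5 - 1*4)/6 + 8/12 = (-5 - 4)*(1/6) + 8*(1/12) = -9*1/6 + 2/3 = -3/2 + 2/3 = -5/6 ≈ -0.83333)
R(O, o) = 2*o/(4 + O) (R(O, o) = (2*o)/(4 + O) = 2*o/(4 + O))
R(A, -16) - 227 = 2*(-16)/(4 - 5/6) - 227 = 2*(-16)/(19/6) - 227 = 2*(-16)*(6/19) - 227 = -192/19 - 227 = -4505/19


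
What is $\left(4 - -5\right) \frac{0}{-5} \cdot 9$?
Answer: $0$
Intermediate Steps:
$\left(4 - -5\right) \frac{0}{-5} \cdot 9 = \left(4 + 5\right) 0 \left(- \frac{1}{5}\right) 9 = 9 \cdot 0 \cdot 9 = 0 \cdot 9 = 0$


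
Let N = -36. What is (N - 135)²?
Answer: 29241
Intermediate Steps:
(N - 135)² = (-36 - 135)² = (-171)² = 29241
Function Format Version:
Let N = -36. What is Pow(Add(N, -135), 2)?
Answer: 29241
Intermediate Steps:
Pow(Add(N, -135), 2) = Pow(Add(-36, -135), 2) = Pow(-171, 2) = 29241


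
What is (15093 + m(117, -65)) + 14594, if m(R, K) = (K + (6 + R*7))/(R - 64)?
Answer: 1574171/53 ≈ 29701.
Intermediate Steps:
m(R, K) = (6 + K + 7*R)/(-64 + R) (m(R, K) = (K + (6 + 7*R))/(-64 + R) = (6 + K + 7*R)/(-64 + R))
(15093 + m(117, -65)) + 14594 = (15093 + (6 - 65 + 7*117)/(-64 + 117)) + 14594 = (15093 + (6 - 65 + 819)/53) + 14594 = (15093 + (1/53)*760) + 14594 = (15093 + 760/53) + 14594 = 800689/53 + 14594 = 1574171/53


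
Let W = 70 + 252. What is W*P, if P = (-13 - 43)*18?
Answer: -324576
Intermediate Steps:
W = 322
P = -1008 (P = -56*18 = -1008)
W*P = 322*(-1008) = -324576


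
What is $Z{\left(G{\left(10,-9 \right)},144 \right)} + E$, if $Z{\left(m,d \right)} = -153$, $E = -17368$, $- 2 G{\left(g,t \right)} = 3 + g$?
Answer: $-17521$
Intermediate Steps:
$G{\left(g,t \right)} = - \frac{3}{2} - \frac{g}{2}$ ($G{\left(g,t \right)} = - \frac{3 + g}{2} = - \frac{3}{2} - \frac{g}{2}$)
$Z{\left(G{\left(10,-9 \right)},144 \right)} + E = -153 - 17368 = -17521$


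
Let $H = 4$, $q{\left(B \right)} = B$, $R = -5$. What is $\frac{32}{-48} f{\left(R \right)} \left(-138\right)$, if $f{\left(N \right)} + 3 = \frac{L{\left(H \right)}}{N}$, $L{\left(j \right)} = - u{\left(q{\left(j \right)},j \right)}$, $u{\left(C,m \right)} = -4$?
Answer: $- \frac{1748}{5} \approx -349.6$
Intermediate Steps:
$L{\left(j \right)} = 4$ ($L{\left(j \right)} = \left(-1\right) \left(-4\right) = 4$)
$f{\left(N \right)} = -3 + \frac{4}{N}$
$\frac{32}{-48} f{\left(R \right)} \left(-138\right) = \frac{32}{-48} \left(-3 + \frac{4}{-5}\right) \left(-138\right) = 32 \left(- \frac{1}{48}\right) \left(-3 + 4 \left(- \frac{1}{5}\right)\right) \left(-138\right) = - \frac{2 \left(-3 - \frac{4}{5}\right)}{3} \left(-138\right) = \left(- \frac{2}{3}\right) \left(- \frac{19}{5}\right) \left(-138\right) = \frac{38}{15} \left(-138\right) = - \frac{1748}{5}$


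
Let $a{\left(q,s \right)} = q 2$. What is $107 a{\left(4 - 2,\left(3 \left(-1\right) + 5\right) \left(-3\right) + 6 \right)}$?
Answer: $428$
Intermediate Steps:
$a{\left(q,s \right)} = 2 q$
$107 a{\left(4 - 2,\left(3 \left(-1\right) + 5\right) \left(-3\right) + 6 \right)} = 107 \cdot 2 \left(4 - 2\right) = 107 \cdot 2 \cdot 2 = 107 \cdot 4 = 428$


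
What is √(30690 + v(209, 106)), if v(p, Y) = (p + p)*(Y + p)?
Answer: 6*√4510 ≈ 402.94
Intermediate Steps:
v(p, Y) = 2*p*(Y + p) (v(p, Y) = (2*p)*(Y + p) = 2*p*(Y + p))
√(30690 + v(209, 106)) = √(30690 + 2*209*(106 + 209)) = √(30690 + 2*209*315) = √(30690 + 131670) = √162360 = 6*√4510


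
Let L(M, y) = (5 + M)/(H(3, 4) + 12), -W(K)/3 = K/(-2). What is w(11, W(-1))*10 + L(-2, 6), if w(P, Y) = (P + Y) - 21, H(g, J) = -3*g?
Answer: -114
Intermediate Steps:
W(K) = 3*K/2 (W(K) = -3*K/(-2) = -3*K*(-1)/2 = -(-3)*K/2 = 3*K/2)
L(M, y) = 5/3 + M/3 (L(M, y) = (5 + M)/(-3*3 + 12) = (5 + M)/(-9 + 12) = (5 + M)/3 = (5 + M)*(1/3) = 5/3 + M/3)
w(P, Y) = -21 + P + Y
w(11, W(-1))*10 + L(-2, 6) = (-21 + 11 + (3/2)*(-1))*10 + (5/3 + (1/3)*(-2)) = (-21 + 11 - 3/2)*10 + (5/3 - 2/3) = -23/2*10 + 1 = -115 + 1 = -114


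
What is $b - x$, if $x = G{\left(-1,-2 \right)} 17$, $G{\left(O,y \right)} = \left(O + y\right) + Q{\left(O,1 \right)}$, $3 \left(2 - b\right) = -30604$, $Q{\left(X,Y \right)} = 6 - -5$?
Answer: $\frac{30202}{3} \approx 10067.0$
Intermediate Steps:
$Q{\left(X,Y \right)} = 11$ ($Q{\left(X,Y \right)} = 6 + 5 = 11$)
$b = \frac{30610}{3}$ ($b = 2 - - \frac{30604}{3} = 2 + \frac{30604}{3} = \frac{30610}{3} \approx 10203.0$)
$G{\left(O,y \right)} = 11 + O + y$ ($G{\left(O,y \right)} = \left(O + y\right) + 11 = 11 + O + y$)
$x = 136$ ($x = \left(11 - 1 - 2\right) 17 = 8 \cdot 17 = 136$)
$b - x = \frac{30610}{3} - 136 = \frac{30202}{3}$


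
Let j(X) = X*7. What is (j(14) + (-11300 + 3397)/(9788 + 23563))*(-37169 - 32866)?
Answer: -76116255775/11117 ≈ -6.8468e+6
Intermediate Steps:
j(X) = 7*X
(j(14) + (-11300 + 3397)/(9788 + 23563))*(-37169 - 32866) = (7*14 + (-11300 + 3397)/(9788 + 23563))*(-37169 - 32866) = (98 - 7903/33351)*(-70035) = (3260495/33351)*(-70035) = -76116255775/11117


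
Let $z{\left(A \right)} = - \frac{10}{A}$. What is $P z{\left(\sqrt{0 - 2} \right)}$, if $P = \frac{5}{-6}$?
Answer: $- \frac{25 i \sqrt{2}}{6} \approx - 5.8926 i$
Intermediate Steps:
$P = - \frac{5}{6}$ ($P = 5 \left(- \frac{1}{6}\right) = - \frac{5}{6} \approx -0.83333$)
$P z{\left(\sqrt{0 - 2} \right)} = - \frac{5 \left(- \frac{10}{\sqrt{0 - 2}}\right)}{6} = - \frac{5 \left(- \frac{10}{\sqrt{-2}}\right)}{6} = - \frac{5 \left(- \frac{10}{i \sqrt{2}}\right)}{6} = - \frac{5 \left(- 10 \left(- \frac{i \sqrt{2}}{2}\right)\right)}{6} = - \frac{5 \cdot 5 i \sqrt{2}}{6} = - \frac{25 i \sqrt{2}}{6}$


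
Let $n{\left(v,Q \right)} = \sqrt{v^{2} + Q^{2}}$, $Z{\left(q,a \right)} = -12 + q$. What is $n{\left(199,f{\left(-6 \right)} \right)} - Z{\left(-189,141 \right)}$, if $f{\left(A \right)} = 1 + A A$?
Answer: $201 + \sqrt{40970} \approx 403.41$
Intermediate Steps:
$f{\left(A \right)} = 1 + A^{2}$
$n{\left(v,Q \right)} = \sqrt{Q^{2} + v^{2}}$
$n{\left(199,f{\left(-6 \right)} \right)} - Z{\left(-189,141 \right)} = \sqrt{\left(1 + \left(-6\right)^{2}\right)^{2} + 199^{2}} - \left(-12 - 189\right) = \sqrt{\left(1 + 36\right)^{2} + 39601} - -201 = \sqrt{37^{2} + 39601} + 201 = \sqrt{1369 + 39601} + 201 = \sqrt{40970} + 201 = 201 + \sqrt{40970}$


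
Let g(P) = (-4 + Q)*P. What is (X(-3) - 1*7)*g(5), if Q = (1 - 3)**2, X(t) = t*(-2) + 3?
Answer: 0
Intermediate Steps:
X(t) = 3 - 2*t (X(t) = -2*t + 3 = 3 - 2*t)
Q = 4 (Q = (-2)**2 = 4)
g(P) = 0 (g(P) = (-4 + 4)*P = 0*P = 0)
(X(-3) - 1*7)*g(5) = ((3 - 2*(-3)) - 1*7)*0 = ((3 + 6) - 7)*0 = (9 - 7)*0 = 2*0 = 0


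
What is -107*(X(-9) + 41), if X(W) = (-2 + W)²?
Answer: -17334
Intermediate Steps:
-107*(X(-9) + 41) = -107*((-2 - 9)² + 41) = -107*((-11)² + 41) = -107*(121 + 41) = -107*162 = -17334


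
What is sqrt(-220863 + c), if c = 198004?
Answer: I*sqrt(22859) ≈ 151.19*I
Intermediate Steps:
sqrt(-220863 + c) = sqrt(-220863 + 198004) = sqrt(-22859) = I*sqrt(22859)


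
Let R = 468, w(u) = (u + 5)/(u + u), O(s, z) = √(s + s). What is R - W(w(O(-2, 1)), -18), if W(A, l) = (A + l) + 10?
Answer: 951/2 + 5*I/4 ≈ 475.5 + 1.25*I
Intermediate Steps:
O(s, z) = √2*√s (O(s, z) = √(2*s) = √2*√s)
w(u) = (5 + u)/(2*u) (w(u) = (5 + u)/((2*u)) = (5 + u)*(1/(2*u)) = (5 + u)/(2*u))
W(A, l) = 10 + A + l
R - W(w(O(-2, 1)), -18) = 468 - (10 + (5 + √2*√(-2))/(2*((√2*√(-2)))) - 18) = 468 - (10 + (5 + √2*(I*√2))/(2*((√2*(I*√2)))) - 18) = 468 - (10 + (5 + 2*I)/(2*((2*I))) - 18) = 468 - (10 + (-I/2)*(5 + 2*I)/2 - 18) = 468 - (10 - I*(5 + 2*I)/4 - 18) = 468 - (-8 - I*(5 + 2*I)/4) = 468 + (8 + I*(5 + 2*I)/4) = 476 + I*(5 + 2*I)/4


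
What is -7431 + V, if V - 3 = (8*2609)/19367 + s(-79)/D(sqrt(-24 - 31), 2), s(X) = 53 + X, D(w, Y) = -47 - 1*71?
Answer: -8486143265/1142653 ≈ -7426.7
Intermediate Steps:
D(w, Y) = -118 (D(w, Y) = -47 - 71 = -118)
V = 4911178/1142653 (V = 3 + ((8*2609)/19367 + (53 - 79)/(-118)) = 3 + (20872*(1/19367) - 26*(-1/118)) = 3 + (20872/19367 + 13/59) = 3 + 1483219/1142653 = 4911178/1142653 ≈ 4.2980)
-7431 + V = -7431 + 4911178/1142653 = -8486143265/1142653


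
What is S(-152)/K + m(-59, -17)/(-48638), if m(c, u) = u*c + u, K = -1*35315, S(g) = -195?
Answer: -2533618/171765097 ≈ -0.014750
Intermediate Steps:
K = -35315
m(c, u) = u + c*u (m(c, u) = c*u + u = u + c*u)
S(-152)/K + m(-59, -17)/(-48638) = -195/(-35315) - 17*(1 - 59)/(-48638) = -195*(-1/35315) - 17*(-58)*(-1/48638) = 39/7063 + 986*(-1/48638) = 39/7063 - 493/24319 = -2533618/171765097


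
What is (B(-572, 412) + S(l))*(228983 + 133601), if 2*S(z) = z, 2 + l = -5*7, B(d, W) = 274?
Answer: 92640212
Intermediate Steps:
l = -37 (l = -2 - 5*7 = -2 - 35 = -37)
S(z) = z/2
(B(-572, 412) + S(l))*(228983 + 133601) = (274 + (½)*(-37))*(228983 + 133601) = (274 - 37/2)*362584 = (511/2)*362584 = 92640212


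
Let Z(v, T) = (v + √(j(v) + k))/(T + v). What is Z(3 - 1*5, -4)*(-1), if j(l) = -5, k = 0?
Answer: -⅓ + I*√5/6 ≈ -0.33333 + 0.37268*I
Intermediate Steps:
Z(v, T) = (v + I*√5)/(T + v) (Z(v, T) = (v + √(-5 + 0))/(T + v) = (v + √(-5))/(T + v) = (v + I*√5)/(T + v))
Z(3 - 1*5, -4)*(-1) = (((3 - 1*5) + I*√5)/(-4 + (3 - 1*5)))*(-1) = (((3 - 5) + I*√5)/(-4 + (3 - 5)))*(-1) = ((-2 + I*√5)/(-4 - 2))*(-1) = ((-2 + I*√5)/(-6))*(-1) = -(-2 + I*√5)/6*(-1) = (⅓ - I*√5/6)*(-1) = -⅓ + I*√5/6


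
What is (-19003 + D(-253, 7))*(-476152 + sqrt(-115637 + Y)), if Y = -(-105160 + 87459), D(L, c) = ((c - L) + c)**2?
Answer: -24896083472 + 209144*I*sqrt(6121) ≈ -2.4896e+10 + 1.6363e+7*I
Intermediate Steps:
D(L, c) = (-L + 2*c)**2
Y = 17701 (Y = -1*(-17701) = 17701)
(-19003 + D(-253, 7))*(-476152 + sqrt(-115637 + Y)) = (-19003 + (-253 - 2*7)**2)*(-476152 + sqrt(-115637 + 17701)) = (-19003 + (-253 - 14)**2)*(-476152 + sqrt(-97936)) = (-19003 + (-267)**2)*(-476152 + 4*I*sqrt(6121)) = (-19003 + 71289)*(-476152 + 4*I*sqrt(6121)) = 52286*(-476152 + 4*I*sqrt(6121)) = -24896083472 + 209144*I*sqrt(6121)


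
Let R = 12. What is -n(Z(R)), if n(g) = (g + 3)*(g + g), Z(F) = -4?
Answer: -8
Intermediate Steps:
n(g) = 2*g*(3 + g) (n(g) = (3 + g)*(2*g) = 2*g*(3 + g))
-n(Z(R)) = -2*(-4)*(3 - 4) = -2*(-4)*(-1) = -1*8 = -8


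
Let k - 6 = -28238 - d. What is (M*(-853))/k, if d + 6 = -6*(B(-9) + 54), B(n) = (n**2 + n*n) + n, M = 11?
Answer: 9383/26984 ≈ 0.34772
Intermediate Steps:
B(n) = n + 2*n**2 (B(n) = (n**2 + n**2) + n = 2*n**2 + n = n + 2*n**2)
d = -1248 (d = -6 - 6*(-9*(1 + 2*(-9)) + 54) = -6 - 6*(-9*(1 - 18) + 54) = -6 - 6*(-9*(-17) + 54) = -6 - 6*(153 + 54) = -6 - 6*207 = -6 - 1242 = -1248)
k = -26984 (k = 6 + (-28238 - 1*(-1248)) = 6 + (-28238 + 1248) = 6 - 26990 = -26984)
(M*(-853))/k = (11*(-853))/(-26984) = -9383*(-1/26984) = 9383/26984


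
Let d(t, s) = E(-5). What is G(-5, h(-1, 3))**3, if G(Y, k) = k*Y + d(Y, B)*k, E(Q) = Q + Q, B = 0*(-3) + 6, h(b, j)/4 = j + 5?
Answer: -110592000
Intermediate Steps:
h(b, j) = 20 + 4*j (h(b, j) = 4*(j + 5) = 4*(5 + j) = 20 + 4*j)
B = 6 (B = 0 + 6 = 6)
E(Q) = 2*Q
d(t, s) = -10 (d(t, s) = 2*(-5) = -10)
G(Y, k) = -10*k + Y*k (G(Y, k) = k*Y - 10*k = Y*k - 10*k = -10*k + Y*k)
G(-5, h(-1, 3))**3 = ((20 + 4*3)*(-10 - 5))**3 = ((20 + 12)*(-15))**3 = (32*(-15))**3 = (-480)**3 = -110592000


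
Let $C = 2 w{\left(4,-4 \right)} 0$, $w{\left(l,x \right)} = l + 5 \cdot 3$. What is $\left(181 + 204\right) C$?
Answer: $0$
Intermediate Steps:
$w{\left(l,x \right)} = 15 + l$ ($w{\left(l,x \right)} = l + 15 = 15 + l$)
$C = 0$ ($C = 2 \left(15 + 4\right) 0 = 2 \cdot 19 \cdot 0 = 38 \cdot 0 = 0$)
$\left(181 + 204\right) C = \left(181 + 204\right) 0 = 385 \cdot 0 = 0$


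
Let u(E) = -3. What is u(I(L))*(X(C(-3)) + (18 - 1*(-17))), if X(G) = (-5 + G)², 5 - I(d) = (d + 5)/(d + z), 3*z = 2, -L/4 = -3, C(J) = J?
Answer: -297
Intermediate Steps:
L = 12 (L = -4*(-3) = 12)
z = ⅔ (z = (⅓)*2 = ⅔ ≈ 0.66667)
I(d) = 5 - (5 + d)/(⅔ + d) (I(d) = 5 - (d + 5)/(d + ⅔) = 5 - (5 + d)/(⅔ + d))
u(I(L))*(X(C(-3)) + (18 - 1*(-17))) = -3*((-5 - 3)² + (18 - 1*(-17))) = -3*((-8)² + (18 + 17)) = -3*(64 + 35) = -3*99 = -297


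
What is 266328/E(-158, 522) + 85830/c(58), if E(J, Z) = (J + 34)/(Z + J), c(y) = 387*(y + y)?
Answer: -181332171281/231942 ≈ -7.8180e+5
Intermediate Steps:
c(y) = 774*y (c(y) = 387*(2*y) = 774*y)
E(J, Z) = (34 + J)/(J + Z)
266328/E(-158, 522) + 85830/c(58) = 266328/(((34 - 158)/(-158 + 522))) + 85830/((774*58)) = 266328/((-124/364)) + 85830/44892 = 266328/(((1/364)*(-124))) + 85830*(1/44892) = 266328/(-31/91) + 14305/7482 = 266328*(-91/31) + 14305/7482 = -24235848/31 + 14305/7482 = -181332171281/231942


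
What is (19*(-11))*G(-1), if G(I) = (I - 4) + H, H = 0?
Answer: 1045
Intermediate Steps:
G(I) = -4 + I (G(I) = (I - 4) + 0 = (-4 + I) + 0 = -4 + I)
(19*(-11))*G(-1) = (19*(-11))*(-4 - 1) = -209*(-5) = 1045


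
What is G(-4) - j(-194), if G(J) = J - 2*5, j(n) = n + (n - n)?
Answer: 180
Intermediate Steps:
j(n) = n (j(n) = n + 0 = n)
G(J) = -10 + J (G(J) = J - 10 = -10 + J)
G(-4) - j(-194) = (-10 - 4) - 1*(-194) = -14 + 194 = 180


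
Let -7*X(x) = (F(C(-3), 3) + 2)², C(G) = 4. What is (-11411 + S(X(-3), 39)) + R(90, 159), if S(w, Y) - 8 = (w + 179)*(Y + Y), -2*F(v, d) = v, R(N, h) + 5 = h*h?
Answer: 27835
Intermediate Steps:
R(N, h) = -5 + h² (R(N, h) = -5 + h*h = -5 + h²)
F(v, d) = -v/2
X(x) = 0 (X(x) = -(-½*4 + 2)²/7 = -(-2 + 2)²/7 = -⅐*0² = -⅐*0 = 0)
S(w, Y) = 8 + 2*Y*(179 + w) (S(w, Y) = 8 + (w + 179)*(Y + Y) = 8 + (179 + w)*(2*Y) = 8 + 2*Y*(179 + w))
(-11411 + S(X(-3), 39)) + R(90, 159) = (-11411 + (8 + 358*39 + 2*39*0)) + (-5 + 159²) = (-11411 + (8 + 13962 + 0)) + (-5 + 25281) = (-11411 + 13970) + 25276 = 2559 + 25276 = 27835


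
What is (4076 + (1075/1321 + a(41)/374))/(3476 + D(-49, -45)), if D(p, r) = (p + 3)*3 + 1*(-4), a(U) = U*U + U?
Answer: 504110229/411794009 ≈ 1.2242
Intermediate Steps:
a(U) = U + U² (a(U) = U² + U = U + U²)
D(p, r) = 5 + 3*p (D(p, r) = (3 + p)*3 - 4 = (9 + 3*p) - 4 = 5 + 3*p)
(4076 + (1075/1321 + a(41)/374))/(3476 + D(-49, -45)) = (4076 + (1075/1321 + (41*(1 + 41))/374))/(3476 + (5 + 3*(-49))) = (4076 + (1075*(1/1321) + (41*42)*(1/374)))/(3476 + (5 - 147)) = (4076 + (1075/1321 + 1722*(1/374)))/(3476 - 142) = (4076 + (1075/1321 + 861/187))/3334 = (4076 + 1338406/247027)*(1/3334) = (1008220458/247027)*(1/3334) = 504110229/411794009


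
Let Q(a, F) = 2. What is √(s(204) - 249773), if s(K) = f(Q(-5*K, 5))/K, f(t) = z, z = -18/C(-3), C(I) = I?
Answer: I*√288737554/34 ≈ 499.77*I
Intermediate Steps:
z = 6 (z = -18/(-3) = -18*(-⅓) = 6)
f(t) = 6
s(K) = 6/K
√(s(204) - 249773) = √(6/204 - 249773) = √(6*(1/204) - 249773) = √(1/34 - 249773) = √(-8492281/34) = I*√288737554/34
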